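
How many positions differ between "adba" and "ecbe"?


Comparing "adba" and "ecbe" position by position:
  Position 0: 'a' vs 'e' => DIFFER
  Position 1: 'd' vs 'c' => DIFFER
  Position 2: 'b' vs 'b' => same
  Position 3: 'a' vs 'e' => DIFFER
Positions that differ: 3

3


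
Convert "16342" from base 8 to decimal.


Input: "16342" in base 8
Positional expansion:
  Digit '1' (value 1) x 8^4 = 4096
  Digit '6' (value 6) x 8^3 = 3072
  Digit '3' (value 3) x 8^2 = 192
  Digit '4' (value 4) x 8^1 = 32
  Digit '2' (value 2) x 8^0 = 2
Sum = 7394

7394


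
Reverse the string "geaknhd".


Input: geaknhd
Reading characters right to left:
  Position 6: 'd'
  Position 5: 'h'
  Position 4: 'n'
  Position 3: 'k'
  Position 2: 'a'
  Position 1: 'e'
  Position 0: 'g'
Reversed: dhnkaeg

dhnkaeg


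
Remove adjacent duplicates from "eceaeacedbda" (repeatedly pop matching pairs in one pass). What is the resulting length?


Input: eceaeacedbda
Stack-based adjacent duplicate removal:
  Read 'e': push. Stack: e
  Read 'c': push. Stack: ec
  Read 'e': push. Stack: ece
  Read 'a': push. Stack: ecea
  Read 'e': push. Stack: eceae
  Read 'a': push. Stack: eceaea
  Read 'c': push. Stack: eceaeac
  Read 'e': push. Stack: eceaeace
  Read 'd': push. Stack: eceaeaced
  Read 'b': push. Stack: eceaeacedb
  Read 'd': push. Stack: eceaeacedbd
  Read 'a': push. Stack: eceaeacedbda
Final stack: "eceaeacedbda" (length 12)

12


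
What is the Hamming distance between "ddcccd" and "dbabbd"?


Comparing "ddcccd" and "dbabbd" position by position:
  Position 0: 'd' vs 'd' => same
  Position 1: 'd' vs 'b' => differ
  Position 2: 'c' vs 'a' => differ
  Position 3: 'c' vs 'b' => differ
  Position 4: 'c' vs 'b' => differ
  Position 5: 'd' vs 'd' => same
Total differences (Hamming distance): 4

4


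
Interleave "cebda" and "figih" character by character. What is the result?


Interleaving "cebda" and "figih":
  Position 0: 'c' from first, 'f' from second => "cf"
  Position 1: 'e' from first, 'i' from second => "ei"
  Position 2: 'b' from first, 'g' from second => "bg"
  Position 3: 'd' from first, 'i' from second => "di"
  Position 4: 'a' from first, 'h' from second => "ah"
Result: cfeibgdiah

cfeibgdiah


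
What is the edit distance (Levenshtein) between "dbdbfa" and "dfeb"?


Computing edit distance: "dbdbfa" -> "dfeb"
DP table:
           d    f    e    b
      0    1    2    3    4
  d   1    0    1    2    3
  b   2    1    1    2    2
  d   3    2    2    2    3
  b   4    3    3    3    2
  f   5    4    3    4    3
  a   6    5    4    4    4
Edit distance = dp[6][4] = 4

4


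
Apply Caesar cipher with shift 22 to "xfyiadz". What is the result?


Caesar cipher: shift "xfyiadz" by 22
  'x' (pos 23) + 22 = pos 19 = 't'
  'f' (pos 5) + 22 = pos 1 = 'b'
  'y' (pos 24) + 22 = pos 20 = 'u'
  'i' (pos 8) + 22 = pos 4 = 'e'
  'a' (pos 0) + 22 = pos 22 = 'w'
  'd' (pos 3) + 22 = pos 25 = 'z'
  'z' (pos 25) + 22 = pos 21 = 'v'
Result: tbuewzv

tbuewzv


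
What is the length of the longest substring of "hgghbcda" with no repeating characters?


Input: "hgghbcda"
Sliding window (track last position of each char):
  Position 0 ('h'): window [0,0] length 1 -- new best
  Position 1 ('g'): window [0,1] length 2 -- new best
  Position 2 ('g'): repeat (last at 1), move window start to 2
  Position 2 ('g'): window [2,2] length 1
  Position 3 ('h'): window [2,3] length 2
  Position 4 ('b'): window [2,4] length 3 -- new best
  Position 5 ('c'): window [2,5] length 4 -- new best
  Position 6 ('d'): window [2,6] length 5 -- new best
  Position 7 ('a'): window [2,7] length 6 -- new best
Longest substring with no repeats: "ghbcda" with length 6

6


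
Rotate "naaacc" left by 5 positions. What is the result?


Input: "naaacc", rotate left by 5
First 5 characters: "naaac"
Remaining characters: "c"
Concatenate remaining + first: "c" + "naaac" = "cnaaac"

cnaaac


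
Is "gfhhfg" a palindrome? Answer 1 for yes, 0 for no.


Input: gfhhfg
Reversed: gfhhfg
  Compare pos 0 ('g') with pos 5 ('g'): match
  Compare pos 1 ('f') with pos 4 ('f'): match
  Compare pos 2 ('h') with pos 3 ('h'): match
Result: palindrome

1


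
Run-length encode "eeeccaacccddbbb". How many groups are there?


Input: eeeccaacccddbbb
Scanning for consecutive runs:
  Group 1: 'e' x 3 (positions 0-2)
  Group 2: 'c' x 2 (positions 3-4)
  Group 3: 'a' x 2 (positions 5-6)
  Group 4: 'c' x 3 (positions 7-9)
  Group 5: 'd' x 2 (positions 10-11)
  Group 6: 'b' x 3 (positions 12-14)
Total groups: 6

6


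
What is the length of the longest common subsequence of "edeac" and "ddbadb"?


LCS of "edeac" and "ddbadb"
DP table:
           d    d    b    a    d    b
      0    0    0    0    0    0    0
  e   0    0    0    0    0    0    0
  d   0    1    1    1    1    1    1
  e   0    1    1    1    1    1    1
  a   0    1    1    1    2    2    2
  c   0    1    1    1    2    2    2
LCS length = dp[5][6] = 2

2


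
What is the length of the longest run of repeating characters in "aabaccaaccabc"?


Input: "aabaccaaccabc"
Scanning for longest run:
  Position 1 ('a'): continues run of 'a', length=2
  Position 2 ('b'): new char, reset run to 1
  Position 3 ('a'): new char, reset run to 1
  Position 4 ('c'): new char, reset run to 1
  Position 5 ('c'): continues run of 'c', length=2
  Position 6 ('a'): new char, reset run to 1
  Position 7 ('a'): continues run of 'a', length=2
  Position 8 ('c'): new char, reset run to 1
  Position 9 ('c'): continues run of 'c', length=2
  Position 10 ('a'): new char, reset run to 1
  Position 11 ('b'): new char, reset run to 1
  Position 12 ('c'): new char, reset run to 1
Longest run: 'a' with length 2

2


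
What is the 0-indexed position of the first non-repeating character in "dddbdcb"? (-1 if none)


Input: dddbdcb
Character frequencies:
  'b': 2
  'c': 1
  'd': 4
Scanning left to right for freq == 1:
  Position 0 ('d'): freq=4, skip
  Position 1 ('d'): freq=4, skip
  Position 2 ('d'): freq=4, skip
  Position 3 ('b'): freq=2, skip
  Position 4 ('d'): freq=4, skip
  Position 5 ('c'): unique! => answer = 5

5


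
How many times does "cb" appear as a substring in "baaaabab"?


Searching for "cb" in "baaaabab"
Scanning each position:
  Position 0: "ba" => no
  Position 1: "aa" => no
  Position 2: "aa" => no
  Position 3: "aa" => no
  Position 4: "ab" => no
  Position 5: "ba" => no
  Position 6: "ab" => no
Total occurrences: 0

0


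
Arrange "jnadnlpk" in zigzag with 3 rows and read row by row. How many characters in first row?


Zigzag "jnadnlpk" into 3 rows:
Placing characters:
  'j' => row 0
  'n' => row 1
  'a' => row 2
  'd' => row 1
  'n' => row 0
  'l' => row 1
  'p' => row 2
  'k' => row 1
Rows:
  Row 0: "jn"
  Row 1: "ndlk"
  Row 2: "ap"
First row length: 2

2


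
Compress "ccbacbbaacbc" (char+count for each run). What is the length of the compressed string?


Input: ccbacbbaacbc
Runs:
  'c' x 2 => "c2"
  'b' x 1 => "b1"
  'a' x 1 => "a1"
  'c' x 1 => "c1"
  'b' x 2 => "b2"
  'a' x 2 => "a2"
  'c' x 1 => "c1"
  'b' x 1 => "b1"
  'c' x 1 => "c1"
Compressed: "c2b1a1c1b2a2c1b1c1"
Compressed length: 18

18


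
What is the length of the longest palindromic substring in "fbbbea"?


Input: "fbbbea"
Checking substrings for palindromes:
  [1:4] "bbb" (len 3) => palindrome
  [1:3] "bb" (len 2) => palindrome
  [2:4] "bb" (len 2) => palindrome
Longest palindromic substring: "bbb" with length 3

3


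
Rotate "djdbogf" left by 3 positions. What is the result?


Input: "djdbogf", rotate left by 3
First 3 characters: "djd"
Remaining characters: "bogf"
Concatenate remaining + first: "bogf" + "djd" = "bogfdjd"

bogfdjd


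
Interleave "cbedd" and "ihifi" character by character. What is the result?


Interleaving "cbedd" and "ihifi":
  Position 0: 'c' from first, 'i' from second => "ci"
  Position 1: 'b' from first, 'h' from second => "bh"
  Position 2: 'e' from first, 'i' from second => "ei"
  Position 3: 'd' from first, 'f' from second => "df"
  Position 4: 'd' from first, 'i' from second => "di"
Result: cibheidfdi

cibheidfdi


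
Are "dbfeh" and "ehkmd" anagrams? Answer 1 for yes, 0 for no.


Strings: "dbfeh", "ehkmd"
Sorted first:  bdefh
Sorted second: dehkm
Differ at position 0: 'b' vs 'd' => not anagrams

0


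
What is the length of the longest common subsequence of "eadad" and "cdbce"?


LCS of "eadad" and "cdbce"
DP table:
           c    d    b    c    e
      0    0    0    0    0    0
  e   0    0    0    0    0    1
  a   0    0    0    0    0    1
  d   0    0    1    1    1    1
  a   0    0    1    1    1    1
  d   0    0    1    1    1    1
LCS length = dp[5][5] = 1

1


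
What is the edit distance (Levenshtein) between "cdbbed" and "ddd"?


Computing edit distance: "cdbbed" -> "ddd"
DP table:
           d    d    d
      0    1    2    3
  c   1    1    2    3
  d   2    1    1    2
  b   3    2    2    2
  b   4    3    3    3
  e   5    4    4    4
  d   6    5    4    4
Edit distance = dp[6][3] = 4

4


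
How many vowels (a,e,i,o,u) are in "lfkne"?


Input: lfkne
Checking each character:
  'l' at position 0: consonant
  'f' at position 1: consonant
  'k' at position 2: consonant
  'n' at position 3: consonant
  'e' at position 4: vowel (running total: 1)
Total vowels: 1

1


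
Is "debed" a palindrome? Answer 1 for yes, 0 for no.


Input: debed
Reversed: debed
  Compare pos 0 ('d') with pos 4 ('d'): match
  Compare pos 1 ('e') with pos 3 ('e'): match
Result: palindrome

1


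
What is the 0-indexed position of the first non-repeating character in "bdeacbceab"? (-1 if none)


Input: bdeacbceab
Character frequencies:
  'a': 2
  'b': 3
  'c': 2
  'd': 1
  'e': 2
Scanning left to right for freq == 1:
  Position 0 ('b'): freq=3, skip
  Position 1 ('d'): unique! => answer = 1

1


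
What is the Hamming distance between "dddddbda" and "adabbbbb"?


Comparing "dddddbda" and "adabbbbb" position by position:
  Position 0: 'd' vs 'a' => differ
  Position 1: 'd' vs 'd' => same
  Position 2: 'd' vs 'a' => differ
  Position 3: 'd' vs 'b' => differ
  Position 4: 'd' vs 'b' => differ
  Position 5: 'b' vs 'b' => same
  Position 6: 'd' vs 'b' => differ
  Position 7: 'a' vs 'b' => differ
Total differences (Hamming distance): 6

6


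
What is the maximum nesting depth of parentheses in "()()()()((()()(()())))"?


Input: "()()()()((()()(()())))"
Tracking depth:
  Position 0 '(': depth becomes 1
  Position 1 ')': depth becomes 0
  Position 2 '(': depth becomes 1
  Position 3 ')': depth becomes 0
  Position 4 '(': depth becomes 1
  Position 5 ')': depth becomes 0
  Position 6 '(': depth becomes 1
  Position 7 ')': depth becomes 0
  Position 8 '(': depth becomes 1
  Position 9 '(': depth becomes 2
  Position 10 '(': depth becomes 3
  Position 11 ')': depth becomes 2
  Position 12 '(': depth becomes 3
  Position 13 ')': depth becomes 2
  Position 14 '(': depth becomes 3
  Position 15 '(': depth becomes 4
  Position 16 ')': depth becomes 3
  Position 17 '(': depth becomes 4
  Position 18 ')': depth becomes 3
  Position 19 ')': depth becomes 2
  Position 20 ')': depth becomes 1
  Position 21 ')': depth becomes 0
Maximum depth reached: 4

4


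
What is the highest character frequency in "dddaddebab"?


Input: dddaddebab
Character counts:
  'a': 2
  'b': 2
  'd': 5
  'e': 1
Maximum frequency: 5

5


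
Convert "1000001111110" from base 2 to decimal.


Input: "1000001111110" in base 2
Positional expansion:
  Digit '1' (value 1) x 2^12 = 4096
  Digit '0' (value 0) x 2^11 = 0
  Digit '0' (value 0) x 2^10 = 0
  Digit '0' (value 0) x 2^9 = 0
  Digit '0' (value 0) x 2^8 = 0
  Digit '0' (value 0) x 2^7 = 0
  Digit '1' (value 1) x 2^6 = 64
  Digit '1' (value 1) x 2^5 = 32
  Digit '1' (value 1) x 2^4 = 16
  Digit '1' (value 1) x 2^3 = 8
  Digit '1' (value 1) x 2^2 = 4
  Digit '1' (value 1) x 2^1 = 2
  Digit '0' (value 0) x 2^0 = 0
Sum = 4222

4222


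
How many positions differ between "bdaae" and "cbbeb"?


Comparing "bdaae" and "cbbeb" position by position:
  Position 0: 'b' vs 'c' => DIFFER
  Position 1: 'd' vs 'b' => DIFFER
  Position 2: 'a' vs 'b' => DIFFER
  Position 3: 'a' vs 'e' => DIFFER
  Position 4: 'e' vs 'b' => DIFFER
Positions that differ: 5

5


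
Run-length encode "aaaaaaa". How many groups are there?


Input: aaaaaaa
Scanning for consecutive runs:
  Group 1: 'a' x 7 (positions 0-6)
Total groups: 1

1


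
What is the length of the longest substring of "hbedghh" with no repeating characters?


Input: "hbedghh"
Sliding window (track last position of each char):
  Position 0 ('h'): window [0,0] length 1 -- new best
  Position 1 ('b'): window [0,1] length 2 -- new best
  Position 2 ('e'): window [0,2] length 3 -- new best
  Position 3 ('d'): window [0,3] length 4 -- new best
  Position 4 ('g'): window [0,4] length 5 -- new best
  Position 5 ('h'): repeat (last at 0), move window start to 1
  Position 5 ('h'): window [1,5] length 5
  Position 6 ('h'): repeat (last at 5), move window start to 6
  Position 6 ('h'): window [6,6] length 1
Longest substring with no repeats: "hbedg" with length 5

5


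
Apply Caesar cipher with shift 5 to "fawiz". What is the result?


Caesar cipher: shift "fawiz" by 5
  'f' (pos 5) + 5 = pos 10 = 'k'
  'a' (pos 0) + 5 = pos 5 = 'f'
  'w' (pos 22) + 5 = pos 1 = 'b'
  'i' (pos 8) + 5 = pos 13 = 'n'
  'z' (pos 25) + 5 = pos 4 = 'e'
Result: kfbne

kfbne


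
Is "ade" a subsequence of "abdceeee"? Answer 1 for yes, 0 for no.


Check if "ade" is a subsequence of "abdceeee"
Greedy scan:
  Position 0 ('a'): matches sub[0] = 'a'
  Position 1 ('b'): no match needed
  Position 2 ('d'): matches sub[1] = 'd'
  Position 3 ('c'): no match needed
  Position 4 ('e'): matches sub[2] = 'e'
  Position 5 ('e'): no match needed
  Position 6 ('e'): no match needed
  Position 7 ('e'): no match needed
All 3 characters matched => is a subsequence

1


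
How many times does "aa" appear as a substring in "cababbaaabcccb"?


Searching for "aa" in "cababbaaabcccb"
Scanning each position:
  Position 0: "ca" => no
  Position 1: "ab" => no
  Position 2: "ba" => no
  Position 3: "ab" => no
  Position 4: "bb" => no
  Position 5: "ba" => no
  Position 6: "aa" => MATCH
  Position 7: "aa" => MATCH
  Position 8: "ab" => no
  Position 9: "bc" => no
  Position 10: "cc" => no
  Position 11: "cc" => no
  Position 12: "cb" => no
Total occurrences: 2

2


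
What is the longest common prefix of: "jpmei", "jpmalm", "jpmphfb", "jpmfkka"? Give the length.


Words: jpmei, jpmalm, jpmphfb, jpmfkka
  Position 0: all 'j' => match
  Position 1: all 'p' => match
  Position 2: all 'm' => match
  Position 3: ('e', 'a', 'p', 'f') => mismatch, stop
LCP = "jpm" (length 3)

3


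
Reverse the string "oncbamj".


Input: oncbamj
Reading characters right to left:
  Position 6: 'j'
  Position 5: 'm'
  Position 4: 'a'
  Position 3: 'b'
  Position 2: 'c'
  Position 1: 'n'
  Position 0: 'o'
Reversed: jmabcno

jmabcno


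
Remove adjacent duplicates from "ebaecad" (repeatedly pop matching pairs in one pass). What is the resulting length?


Input: ebaecad
Stack-based adjacent duplicate removal:
  Read 'e': push. Stack: e
  Read 'b': push. Stack: eb
  Read 'a': push. Stack: eba
  Read 'e': push. Stack: ebae
  Read 'c': push. Stack: ebaec
  Read 'a': push. Stack: ebaeca
  Read 'd': push. Stack: ebaecad
Final stack: "ebaecad" (length 7)

7


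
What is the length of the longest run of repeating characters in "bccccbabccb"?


Input: "bccccbabccb"
Scanning for longest run:
  Position 1 ('c'): new char, reset run to 1
  Position 2 ('c'): continues run of 'c', length=2
  Position 3 ('c'): continues run of 'c', length=3
  Position 4 ('c'): continues run of 'c', length=4
  Position 5 ('b'): new char, reset run to 1
  Position 6 ('a'): new char, reset run to 1
  Position 7 ('b'): new char, reset run to 1
  Position 8 ('c'): new char, reset run to 1
  Position 9 ('c'): continues run of 'c', length=2
  Position 10 ('b'): new char, reset run to 1
Longest run: 'c' with length 4

4


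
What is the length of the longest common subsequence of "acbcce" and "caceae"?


LCS of "acbcce" and "caceae"
DP table:
           c    a    c    e    a    e
      0    0    0    0    0    0    0
  a   0    0    1    1    1    1    1
  c   0    1    1    2    2    2    2
  b   0    1    1    2    2    2    2
  c   0    1    1    2    2    2    2
  c   0    1    1    2    2    2    2
  e   0    1    1    2    3    3    3
LCS length = dp[6][6] = 3

3


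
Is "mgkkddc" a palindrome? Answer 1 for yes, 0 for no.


Input: mgkkddc
Reversed: cddkkgm
  Compare pos 0 ('m') with pos 6 ('c'): MISMATCH
  Compare pos 1 ('g') with pos 5 ('d'): MISMATCH
  Compare pos 2 ('k') with pos 4 ('d'): MISMATCH
Result: not a palindrome

0


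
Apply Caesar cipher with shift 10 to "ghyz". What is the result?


Caesar cipher: shift "ghyz" by 10
  'g' (pos 6) + 10 = pos 16 = 'q'
  'h' (pos 7) + 10 = pos 17 = 'r'
  'y' (pos 24) + 10 = pos 8 = 'i'
  'z' (pos 25) + 10 = pos 9 = 'j'
Result: qrij

qrij


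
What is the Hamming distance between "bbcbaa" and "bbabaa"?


Comparing "bbcbaa" and "bbabaa" position by position:
  Position 0: 'b' vs 'b' => same
  Position 1: 'b' vs 'b' => same
  Position 2: 'c' vs 'a' => differ
  Position 3: 'b' vs 'b' => same
  Position 4: 'a' vs 'a' => same
  Position 5: 'a' vs 'a' => same
Total differences (Hamming distance): 1

1


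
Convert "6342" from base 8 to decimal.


Input: "6342" in base 8
Positional expansion:
  Digit '6' (value 6) x 8^3 = 3072
  Digit '3' (value 3) x 8^2 = 192
  Digit '4' (value 4) x 8^1 = 32
  Digit '2' (value 2) x 8^0 = 2
Sum = 3298

3298


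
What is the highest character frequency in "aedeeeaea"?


Input: aedeeeaea
Character counts:
  'a': 3
  'd': 1
  'e': 5
Maximum frequency: 5

5


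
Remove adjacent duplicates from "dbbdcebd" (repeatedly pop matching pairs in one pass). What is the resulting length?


Input: dbbdcebd
Stack-based adjacent duplicate removal:
  Read 'd': push. Stack: d
  Read 'b': push. Stack: db
  Read 'b': matches stack top 'b' => pop. Stack: d
  Read 'd': matches stack top 'd' => pop. Stack: (empty)
  Read 'c': push. Stack: c
  Read 'e': push. Stack: ce
  Read 'b': push. Stack: ceb
  Read 'd': push. Stack: cebd
Final stack: "cebd" (length 4)

4


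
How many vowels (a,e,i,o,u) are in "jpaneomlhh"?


Input: jpaneomlhh
Checking each character:
  'j' at position 0: consonant
  'p' at position 1: consonant
  'a' at position 2: vowel (running total: 1)
  'n' at position 3: consonant
  'e' at position 4: vowel (running total: 2)
  'o' at position 5: vowel (running total: 3)
  'm' at position 6: consonant
  'l' at position 7: consonant
  'h' at position 8: consonant
  'h' at position 9: consonant
Total vowels: 3

3


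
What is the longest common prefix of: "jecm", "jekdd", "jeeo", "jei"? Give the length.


Words: jecm, jekdd, jeeo, jei
  Position 0: all 'j' => match
  Position 1: all 'e' => match
  Position 2: ('c', 'k', 'e', 'i') => mismatch, stop
LCP = "je" (length 2)

2


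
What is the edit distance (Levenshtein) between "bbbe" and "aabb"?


Computing edit distance: "bbbe" -> "aabb"
DP table:
           a    a    b    b
      0    1    2    3    4
  b   1    1    2    2    3
  b   2    2    2    2    2
  b   3    3    3    2    2
  e   4    4    4    3    3
Edit distance = dp[4][4] = 3

3


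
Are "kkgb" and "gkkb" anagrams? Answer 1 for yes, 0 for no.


Strings: "kkgb", "gkkb"
Sorted first:  bgkk
Sorted second: bgkk
Sorted forms match => anagrams

1


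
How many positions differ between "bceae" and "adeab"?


Comparing "bceae" and "adeab" position by position:
  Position 0: 'b' vs 'a' => DIFFER
  Position 1: 'c' vs 'd' => DIFFER
  Position 2: 'e' vs 'e' => same
  Position 3: 'a' vs 'a' => same
  Position 4: 'e' vs 'b' => DIFFER
Positions that differ: 3

3


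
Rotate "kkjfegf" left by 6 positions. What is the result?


Input: "kkjfegf", rotate left by 6
First 6 characters: "kkjfeg"
Remaining characters: "f"
Concatenate remaining + first: "f" + "kkjfeg" = "fkkjfeg"

fkkjfeg


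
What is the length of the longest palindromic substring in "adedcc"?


Input: "adedcc"
Checking substrings for palindromes:
  [1:4] "ded" (len 3) => palindrome
  [4:6] "cc" (len 2) => palindrome
Longest palindromic substring: "ded" with length 3

3


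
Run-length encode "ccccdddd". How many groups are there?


Input: ccccdddd
Scanning for consecutive runs:
  Group 1: 'c' x 4 (positions 0-3)
  Group 2: 'd' x 4 (positions 4-7)
Total groups: 2

2


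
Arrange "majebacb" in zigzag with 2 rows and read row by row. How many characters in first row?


Zigzag "majebacb" into 2 rows:
Placing characters:
  'm' => row 0
  'a' => row 1
  'j' => row 0
  'e' => row 1
  'b' => row 0
  'a' => row 1
  'c' => row 0
  'b' => row 1
Rows:
  Row 0: "mjbc"
  Row 1: "aeab"
First row length: 4

4


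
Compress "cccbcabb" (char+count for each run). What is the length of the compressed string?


Input: cccbcabb
Runs:
  'c' x 3 => "c3"
  'b' x 1 => "b1"
  'c' x 1 => "c1"
  'a' x 1 => "a1"
  'b' x 2 => "b2"
Compressed: "c3b1c1a1b2"
Compressed length: 10

10


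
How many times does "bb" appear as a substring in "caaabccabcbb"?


Searching for "bb" in "caaabccabcbb"
Scanning each position:
  Position 0: "ca" => no
  Position 1: "aa" => no
  Position 2: "aa" => no
  Position 3: "ab" => no
  Position 4: "bc" => no
  Position 5: "cc" => no
  Position 6: "ca" => no
  Position 7: "ab" => no
  Position 8: "bc" => no
  Position 9: "cb" => no
  Position 10: "bb" => MATCH
Total occurrences: 1

1


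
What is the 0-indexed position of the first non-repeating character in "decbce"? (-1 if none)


Input: decbce
Character frequencies:
  'b': 1
  'c': 2
  'd': 1
  'e': 2
Scanning left to right for freq == 1:
  Position 0 ('d'): unique! => answer = 0

0


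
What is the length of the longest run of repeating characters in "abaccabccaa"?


Input: "abaccabccaa"
Scanning for longest run:
  Position 1 ('b'): new char, reset run to 1
  Position 2 ('a'): new char, reset run to 1
  Position 3 ('c'): new char, reset run to 1
  Position 4 ('c'): continues run of 'c', length=2
  Position 5 ('a'): new char, reset run to 1
  Position 6 ('b'): new char, reset run to 1
  Position 7 ('c'): new char, reset run to 1
  Position 8 ('c'): continues run of 'c', length=2
  Position 9 ('a'): new char, reset run to 1
  Position 10 ('a'): continues run of 'a', length=2
Longest run: 'c' with length 2

2


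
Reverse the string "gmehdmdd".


Input: gmehdmdd
Reading characters right to left:
  Position 7: 'd'
  Position 6: 'd'
  Position 5: 'm'
  Position 4: 'd'
  Position 3: 'h'
  Position 2: 'e'
  Position 1: 'm'
  Position 0: 'g'
Reversed: ddmdhemg

ddmdhemg


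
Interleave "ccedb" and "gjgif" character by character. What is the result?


Interleaving "ccedb" and "gjgif":
  Position 0: 'c' from first, 'g' from second => "cg"
  Position 1: 'c' from first, 'j' from second => "cj"
  Position 2: 'e' from first, 'g' from second => "eg"
  Position 3: 'd' from first, 'i' from second => "di"
  Position 4: 'b' from first, 'f' from second => "bf"
Result: cgcjegdibf

cgcjegdibf


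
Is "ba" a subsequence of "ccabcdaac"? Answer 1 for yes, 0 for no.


Check if "ba" is a subsequence of "ccabcdaac"
Greedy scan:
  Position 0 ('c'): no match needed
  Position 1 ('c'): no match needed
  Position 2 ('a'): no match needed
  Position 3 ('b'): matches sub[0] = 'b'
  Position 4 ('c'): no match needed
  Position 5 ('d'): no match needed
  Position 6 ('a'): matches sub[1] = 'a'
  Position 7 ('a'): no match needed
  Position 8 ('c'): no match needed
All 2 characters matched => is a subsequence

1


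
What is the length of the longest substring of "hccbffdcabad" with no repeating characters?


Input: "hccbffdcabad"
Sliding window (track last position of each char):
  Position 0 ('h'): window [0,0] length 1 -- new best
  Position 1 ('c'): window [0,1] length 2 -- new best
  Position 2 ('c'): repeat (last at 1), move window start to 2
  Position 2 ('c'): window [2,2] length 1
  Position 3 ('b'): window [2,3] length 2
  Position 4 ('f'): window [2,4] length 3 -- new best
  Position 5 ('f'): repeat (last at 4), move window start to 5
  Position 5 ('f'): window [5,5] length 1
  Position 6 ('d'): window [5,6] length 2
  Position 7 ('c'): window [5,7] length 3
  Position 8 ('a'): window [5,8] length 4 -- new best
  Position 9 ('b'): window [5,9] length 5 -- new best
  Position 10 ('a'): repeat (last at 8), move window start to 9
  Position 10 ('a'): window [9,10] length 2
  Position 11 ('d'): window [9,11] length 3
Longest substring with no repeats: "fdcab" with length 5

5


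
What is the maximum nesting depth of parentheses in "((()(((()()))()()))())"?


Input: "((()(((()()))()()))())"
Tracking depth:
  Position 0 '(': depth becomes 1
  Position 1 '(': depth becomes 2
  Position 2 '(': depth becomes 3
  Position 3 ')': depth becomes 2
  Position 4 '(': depth becomes 3
  Position 5 '(': depth becomes 4
  Position 6 '(': depth becomes 5
  Position 7 '(': depth becomes 6
  Position 8 ')': depth becomes 5
  Position 9 '(': depth becomes 6
  Position 10 ')': depth becomes 5
  Position 11 ')': depth becomes 4
  Position 12 ')': depth becomes 3
  Position 13 '(': depth becomes 4
  Position 14 ')': depth becomes 3
  Position 15 '(': depth becomes 4
  Position 16 ')': depth becomes 3
  Position 17 ')': depth becomes 2
  Position 18 ')': depth becomes 1
  Position 19 '(': depth becomes 2
  Position 20 ')': depth becomes 1
  Position 21 ')': depth becomes 0
Maximum depth reached: 6

6


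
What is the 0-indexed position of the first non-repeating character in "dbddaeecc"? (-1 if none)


Input: dbddaeecc
Character frequencies:
  'a': 1
  'b': 1
  'c': 2
  'd': 3
  'e': 2
Scanning left to right for freq == 1:
  Position 0 ('d'): freq=3, skip
  Position 1 ('b'): unique! => answer = 1

1


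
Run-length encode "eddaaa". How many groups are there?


Input: eddaaa
Scanning for consecutive runs:
  Group 1: 'e' x 1 (positions 0-0)
  Group 2: 'd' x 2 (positions 1-2)
  Group 3: 'a' x 3 (positions 3-5)
Total groups: 3

3


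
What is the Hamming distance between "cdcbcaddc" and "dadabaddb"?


Comparing "cdcbcaddc" and "dadabaddb" position by position:
  Position 0: 'c' vs 'd' => differ
  Position 1: 'd' vs 'a' => differ
  Position 2: 'c' vs 'd' => differ
  Position 3: 'b' vs 'a' => differ
  Position 4: 'c' vs 'b' => differ
  Position 5: 'a' vs 'a' => same
  Position 6: 'd' vs 'd' => same
  Position 7: 'd' vs 'd' => same
  Position 8: 'c' vs 'b' => differ
Total differences (Hamming distance): 6

6


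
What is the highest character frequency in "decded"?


Input: decded
Character counts:
  'c': 1
  'd': 3
  'e': 2
Maximum frequency: 3

3


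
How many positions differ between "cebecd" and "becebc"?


Comparing "cebecd" and "becebc" position by position:
  Position 0: 'c' vs 'b' => DIFFER
  Position 1: 'e' vs 'e' => same
  Position 2: 'b' vs 'c' => DIFFER
  Position 3: 'e' vs 'e' => same
  Position 4: 'c' vs 'b' => DIFFER
  Position 5: 'd' vs 'c' => DIFFER
Positions that differ: 4

4


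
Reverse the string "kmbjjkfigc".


Input: kmbjjkfigc
Reading characters right to left:
  Position 9: 'c'
  Position 8: 'g'
  Position 7: 'i'
  Position 6: 'f'
  Position 5: 'k'
  Position 4: 'j'
  Position 3: 'j'
  Position 2: 'b'
  Position 1: 'm'
  Position 0: 'k'
Reversed: cgifkjjbmk

cgifkjjbmk


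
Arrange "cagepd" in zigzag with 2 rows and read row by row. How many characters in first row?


Zigzag "cagepd" into 2 rows:
Placing characters:
  'c' => row 0
  'a' => row 1
  'g' => row 0
  'e' => row 1
  'p' => row 0
  'd' => row 1
Rows:
  Row 0: "cgp"
  Row 1: "aed"
First row length: 3

3


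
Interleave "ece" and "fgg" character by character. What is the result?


Interleaving "ece" and "fgg":
  Position 0: 'e' from first, 'f' from second => "ef"
  Position 1: 'c' from first, 'g' from second => "cg"
  Position 2: 'e' from first, 'g' from second => "eg"
Result: efcgeg

efcgeg


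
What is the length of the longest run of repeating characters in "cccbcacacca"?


Input: "cccbcacacca"
Scanning for longest run:
  Position 1 ('c'): continues run of 'c', length=2
  Position 2 ('c'): continues run of 'c', length=3
  Position 3 ('b'): new char, reset run to 1
  Position 4 ('c'): new char, reset run to 1
  Position 5 ('a'): new char, reset run to 1
  Position 6 ('c'): new char, reset run to 1
  Position 7 ('a'): new char, reset run to 1
  Position 8 ('c'): new char, reset run to 1
  Position 9 ('c'): continues run of 'c', length=2
  Position 10 ('a'): new char, reset run to 1
Longest run: 'c' with length 3

3


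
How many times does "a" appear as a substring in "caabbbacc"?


Searching for "a" in "caabbbacc"
Scanning each position:
  Position 0: "c" => no
  Position 1: "a" => MATCH
  Position 2: "a" => MATCH
  Position 3: "b" => no
  Position 4: "b" => no
  Position 5: "b" => no
  Position 6: "a" => MATCH
  Position 7: "c" => no
  Position 8: "c" => no
Total occurrences: 3

3


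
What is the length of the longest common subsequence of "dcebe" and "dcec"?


LCS of "dcebe" and "dcec"
DP table:
           d    c    e    c
      0    0    0    0    0
  d   0    1    1    1    1
  c   0    1    2    2    2
  e   0    1    2    3    3
  b   0    1    2    3    3
  e   0    1    2    3    3
LCS length = dp[5][4] = 3

3


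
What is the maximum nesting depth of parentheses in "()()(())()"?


Input: "()()(())()"
Tracking depth:
  Position 0 '(': depth becomes 1
  Position 1 ')': depth becomes 0
  Position 2 '(': depth becomes 1
  Position 3 ')': depth becomes 0
  Position 4 '(': depth becomes 1
  Position 5 '(': depth becomes 2
  Position 6 ')': depth becomes 1
  Position 7 ')': depth becomes 0
  Position 8 '(': depth becomes 1
  Position 9 ')': depth becomes 0
Maximum depth reached: 2

2


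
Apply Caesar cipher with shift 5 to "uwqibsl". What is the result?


Caesar cipher: shift "uwqibsl" by 5
  'u' (pos 20) + 5 = pos 25 = 'z'
  'w' (pos 22) + 5 = pos 1 = 'b'
  'q' (pos 16) + 5 = pos 21 = 'v'
  'i' (pos 8) + 5 = pos 13 = 'n'
  'b' (pos 1) + 5 = pos 6 = 'g'
  's' (pos 18) + 5 = pos 23 = 'x'
  'l' (pos 11) + 5 = pos 16 = 'q'
Result: zbvngxq

zbvngxq


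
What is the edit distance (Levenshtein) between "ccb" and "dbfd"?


Computing edit distance: "ccb" -> "dbfd"
DP table:
           d    b    f    d
      0    1    2    3    4
  c   1    1    2    3    4
  c   2    2    2    3    4
  b   3    3    2    3    4
Edit distance = dp[3][4] = 4

4


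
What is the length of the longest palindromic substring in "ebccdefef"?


Input: "ebccdefef"
Checking substrings for palindromes:
  [5:8] "efe" (len 3) => palindrome
  [6:9] "fef" (len 3) => palindrome
  [2:4] "cc" (len 2) => palindrome
Longest palindromic substring: "efe" with length 3

3


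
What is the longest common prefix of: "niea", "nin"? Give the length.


Words: niea, nin
  Position 0: all 'n' => match
  Position 1: all 'i' => match
  Position 2: ('e', 'n') => mismatch, stop
LCP = "ni" (length 2)

2


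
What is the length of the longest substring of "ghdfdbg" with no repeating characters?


Input: "ghdfdbg"
Sliding window (track last position of each char):
  Position 0 ('g'): window [0,0] length 1 -- new best
  Position 1 ('h'): window [0,1] length 2 -- new best
  Position 2 ('d'): window [0,2] length 3 -- new best
  Position 3 ('f'): window [0,3] length 4 -- new best
  Position 4 ('d'): repeat (last at 2), move window start to 3
  Position 4 ('d'): window [3,4] length 2
  Position 5 ('b'): window [3,5] length 3
  Position 6 ('g'): window [3,6] length 4
Longest substring with no repeats: "ghdf" with length 4

4


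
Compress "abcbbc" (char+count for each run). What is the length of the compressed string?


Input: abcbbc
Runs:
  'a' x 1 => "a1"
  'b' x 1 => "b1"
  'c' x 1 => "c1"
  'b' x 2 => "b2"
  'c' x 1 => "c1"
Compressed: "a1b1c1b2c1"
Compressed length: 10

10


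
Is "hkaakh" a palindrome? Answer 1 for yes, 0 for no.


Input: hkaakh
Reversed: hkaakh
  Compare pos 0 ('h') with pos 5 ('h'): match
  Compare pos 1 ('k') with pos 4 ('k'): match
  Compare pos 2 ('a') with pos 3 ('a'): match
Result: palindrome

1


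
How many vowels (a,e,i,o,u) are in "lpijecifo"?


Input: lpijecifo
Checking each character:
  'l' at position 0: consonant
  'p' at position 1: consonant
  'i' at position 2: vowel (running total: 1)
  'j' at position 3: consonant
  'e' at position 4: vowel (running total: 2)
  'c' at position 5: consonant
  'i' at position 6: vowel (running total: 3)
  'f' at position 7: consonant
  'o' at position 8: vowel (running total: 4)
Total vowels: 4

4


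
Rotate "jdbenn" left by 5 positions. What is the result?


Input: "jdbenn", rotate left by 5
First 5 characters: "jdben"
Remaining characters: "n"
Concatenate remaining + first: "n" + "jdben" = "njdben"

njdben


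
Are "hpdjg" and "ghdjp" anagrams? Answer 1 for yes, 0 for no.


Strings: "hpdjg", "ghdjp"
Sorted first:  dghjp
Sorted second: dghjp
Sorted forms match => anagrams

1


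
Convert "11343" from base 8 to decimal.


Input: "11343" in base 8
Positional expansion:
  Digit '1' (value 1) x 8^4 = 4096
  Digit '1' (value 1) x 8^3 = 512
  Digit '3' (value 3) x 8^2 = 192
  Digit '4' (value 4) x 8^1 = 32
  Digit '3' (value 3) x 8^0 = 3
Sum = 4835

4835


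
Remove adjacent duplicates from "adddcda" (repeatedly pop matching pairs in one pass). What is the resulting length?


Input: adddcda
Stack-based adjacent duplicate removal:
  Read 'a': push. Stack: a
  Read 'd': push. Stack: ad
  Read 'd': matches stack top 'd' => pop. Stack: a
  Read 'd': push. Stack: ad
  Read 'c': push. Stack: adc
  Read 'd': push. Stack: adcd
  Read 'a': push. Stack: adcda
Final stack: "adcda" (length 5)

5


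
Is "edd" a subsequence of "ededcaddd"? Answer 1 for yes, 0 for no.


Check if "edd" is a subsequence of "ededcaddd"
Greedy scan:
  Position 0 ('e'): matches sub[0] = 'e'
  Position 1 ('d'): matches sub[1] = 'd'
  Position 2 ('e'): no match needed
  Position 3 ('d'): matches sub[2] = 'd'
  Position 4 ('c'): no match needed
  Position 5 ('a'): no match needed
  Position 6 ('d'): no match needed
  Position 7 ('d'): no match needed
  Position 8 ('d'): no match needed
All 3 characters matched => is a subsequence

1


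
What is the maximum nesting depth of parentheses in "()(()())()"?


Input: "()(()())()"
Tracking depth:
  Position 0 '(': depth becomes 1
  Position 1 ')': depth becomes 0
  Position 2 '(': depth becomes 1
  Position 3 '(': depth becomes 2
  Position 4 ')': depth becomes 1
  Position 5 '(': depth becomes 2
  Position 6 ')': depth becomes 1
  Position 7 ')': depth becomes 0
  Position 8 '(': depth becomes 1
  Position 9 ')': depth becomes 0
Maximum depth reached: 2

2


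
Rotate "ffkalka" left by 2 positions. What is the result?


Input: "ffkalka", rotate left by 2
First 2 characters: "ff"
Remaining characters: "kalka"
Concatenate remaining + first: "kalka" + "ff" = "kalkaff"

kalkaff


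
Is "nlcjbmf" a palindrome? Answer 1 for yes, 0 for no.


Input: nlcjbmf
Reversed: fmbjcln
  Compare pos 0 ('n') with pos 6 ('f'): MISMATCH
  Compare pos 1 ('l') with pos 5 ('m'): MISMATCH
  Compare pos 2 ('c') with pos 4 ('b'): MISMATCH
Result: not a palindrome

0


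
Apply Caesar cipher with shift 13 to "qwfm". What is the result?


Caesar cipher: shift "qwfm" by 13
  'q' (pos 16) + 13 = pos 3 = 'd'
  'w' (pos 22) + 13 = pos 9 = 'j'
  'f' (pos 5) + 13 = pos 18 = 's'
  'm' (pos 12) + 13 = pos 25 = 'z'
Result: djsz

djsz


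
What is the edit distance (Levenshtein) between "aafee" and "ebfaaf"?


Computing edit distance: "aafee" -> "ebfaaf"
DP table:
           e    b    f    a    a    f
      0    1    2    3    4    5    6
  a   1    1    2    3    3    4    5
  a   2    2    2    3    3    3    4
  f   3    3    3    2    3    4    3
  e   4    3    4    3    3    4    4
  e   5    4    4    4    4    4    5
Edit distance = dp[5][6] = 5

5


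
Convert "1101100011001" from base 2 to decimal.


Input: "1101100011001" in base 2
Positional expansion:
  Digit '1' (value 1) x 2^12 = 4096
  Digit '1' (value 1) x 2^11 = 2048
  Digit '0' (value 0) x 2^10 = 0
  Digit '1' (value 1) x 2^9 = 512
  Digit '1' (value 1) x 2^8 = 256
  Digit '0' (value 0) x 2^7 = 0
  Digit '0' (value 0) x 2^6 = 0
  Digit '0' (value 0) x 2^5 = 0
  Digit '1' (value 1) x 2^4 = 16
  Digit '1' (value 1) x 2^3 = 8
  Digit '0' (value 0) x 2^2 = 0
  Digit '0' (value 0) x 2^1 = 0
  Digit '1' (value 1) x 2^0 = 1
Sum = 6937

6937


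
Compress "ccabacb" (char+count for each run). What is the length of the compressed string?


Input: ccabacb
Runs:
  'c' x 2 => "c2"
  'a' x 1 => "a1"
  'b' x 1 => "b1"
  'a' x 1 => "a1"
  'c' x 1 => "c1"
  'b' x 1 => "b1"
Compressed: "c2a1b1a1c1b1"
Compressed length: 12

12


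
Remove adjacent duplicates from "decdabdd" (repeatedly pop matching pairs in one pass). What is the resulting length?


Input: decdabdd
Stack-based adjacent duplicate removal:
  Read 'd': push. Stack: d
  Read 'e': push. Stack: de
  Read 'c': push. Stack: dec
  Read 'd': push. Stack: decd
  Read 'a': push. Stack: decda
  Read 'b': push. Stack: decdab
  Read 'd': push. Stack: decdabd
  Read 'd': matches stack top 'd' => pop. Stack: decdab
Final stack: "decdab" (length 6)

6


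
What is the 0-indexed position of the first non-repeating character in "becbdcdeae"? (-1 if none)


Input: becbdcdeae
Character frequencies:
  'a': 1
  'b': 2
  'c': 2
  'd': 2
  'e': 3
Scanning left to right for freq == 1:
  Position 0 ('b'): freq=2, skip
  Position 1 ('e'): freq=3, skip
  Position 2 ('c'): freq=2, skip
  Position 3 ('b'): freq=2, skip
  Position 4 ('d'): freq=2, skip
  Position 5 ('c'): freq=2, skip
  Position 6 ('d'): freq=2, skip
  Position 7 ('e'): freq=3, skip
  Position 8 ('a'): unique! => answer = 8

8


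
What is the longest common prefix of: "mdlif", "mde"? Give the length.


Words: mdlif, mde
  Position 0: all 'm' => match
  Position 1: all 'd' => match
  Position 2: ('l', 'e') => mismatch, stop
LCP = "md" (length 2)

2


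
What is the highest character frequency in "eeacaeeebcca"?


Input: eeacaeeebcca
Character counts:
  'a': 3
  'b': 1
  'c': 3
  'e': 5
Maximum frequency: 5

5


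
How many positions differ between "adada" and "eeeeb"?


Comparing "adada" and "eeeeb" position by position:
  Position 0: 'a' vs 'e' => DIFFER
  Position 1: 'd' vs 'e' => DIFFER
  Position 2: 'a' vs 'e' => DIFFER
  Position 3: 'd' vs 'e' => DIFFER
  Position 4: 'a' vs 'b' => DIFFER
Positions that differ: 5

5


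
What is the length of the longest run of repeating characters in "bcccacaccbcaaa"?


Input: "bcccacaccbcaaa"
Scanning for longest run:
  Position 1 ('c'): new char, reset run to 1
  Position 2 ('c'): continues run of 'c', length=2
  Position 3 ('c'): continues run of 'c', length=3
  Position 4 ('a'): new char, reset run to 1
  Position 5 ('c'): new char, reset run to 1
  Position 6 ('a'): new char, reset run to 1
  Position 7 ('c'): new char, reset run to 1
  Position 8 ('c'): continues run of 'c', length=2
  Position 9 ('b'): new char, reset run to 1
  Position 10 ('c'): new char, reset run to 1
  Position 11 ('a'): new char, reset run to 1
  Position 12 ('a'): continues run of 'a', length=2
  Position 13 ('a'): continues run of 'a', length=3
Longest run: 'c' with length 3

3


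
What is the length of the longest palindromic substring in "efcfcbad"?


Input: "efcfcbad"
Checking substrings for palindromes:
  [1:4] "fcf" (len 3) => palindrome
  [2:5] "cfc" (len 3) => palindrome
Longest palindromic substring: "fcf" with length 3

3


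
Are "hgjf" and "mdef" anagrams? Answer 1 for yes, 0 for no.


Strings: "hgjf", "mdef"
Sorted first:  fghj
Sorted second: defm
Differ at position 0: 'f' vs 'd' => not anagrams

0


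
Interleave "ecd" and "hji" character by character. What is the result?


Interleaving "ecd" and "hji":
  Position 0: 'e' from first, 'h' from second => "eh"
  Position 1: 'c' from first, 'j' from second => "cj"
  Position 2: 'd' from first, 'i' from second => "di"
Result: ehcjdi

ehcjdi
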